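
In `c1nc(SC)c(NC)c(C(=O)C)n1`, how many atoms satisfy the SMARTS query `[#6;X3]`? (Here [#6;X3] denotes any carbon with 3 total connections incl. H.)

5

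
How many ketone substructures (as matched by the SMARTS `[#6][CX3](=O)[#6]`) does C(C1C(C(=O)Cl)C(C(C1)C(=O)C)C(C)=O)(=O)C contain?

3

[#6][CX3](=O)[#6] is the SMARTS for a ketone: a carbonyl carbon (no H) flanked by two carbons.
The molecule carries 3 separate instances of an acetyl/ketone group (-C(=O)CH3) meeting every constraint; each maps to a distinct set of atoms, giving 3 matches.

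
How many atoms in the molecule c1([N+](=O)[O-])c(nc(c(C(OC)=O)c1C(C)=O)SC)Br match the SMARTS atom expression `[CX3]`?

2

The query [CX3] means: C with X3: aliphatic carbon with exactly 3 total connections.
Check the 19 heavy atoms by environment: 1× n (aromatic, X2) → no; 5× c (aromatic, X3) → no; 2× C (X3) → match; 3× O (X1) → no; 3× C (X4) → no; 1× O (X2) → no; 1× N (charge +1, X3) → no; 1× O (charge -1, X1) → no; 1× Br (X1) → no; 1× S (X2) → no.
That gives 2 matching atoms.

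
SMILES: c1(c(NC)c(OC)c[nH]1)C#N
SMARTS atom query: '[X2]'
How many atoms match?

2

The query [X2] means: any atom with exactly two total connections (bonds + H).
Check the 11 heavy atoms by environment: 1× n (aromatic, X3) → no; 4× c (aromatic, X3) → no; 1× O (X2) → match; 2× C (X4) → no; 1× C (X2) → match; 1× N (X1) → no; 1× N (X3) → no.
Summing the matching environments: 1 + 1 = 2 matching atoms.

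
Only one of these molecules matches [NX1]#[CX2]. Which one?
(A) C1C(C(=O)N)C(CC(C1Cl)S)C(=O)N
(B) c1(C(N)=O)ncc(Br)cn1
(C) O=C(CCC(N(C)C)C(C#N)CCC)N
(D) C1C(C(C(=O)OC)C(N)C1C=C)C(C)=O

C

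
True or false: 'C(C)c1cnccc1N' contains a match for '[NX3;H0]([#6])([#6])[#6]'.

False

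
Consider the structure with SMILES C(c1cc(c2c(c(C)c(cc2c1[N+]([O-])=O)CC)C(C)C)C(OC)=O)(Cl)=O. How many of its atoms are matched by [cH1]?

2

The query [cH1] means: aromatic carbon bearing exactly one hydrogen.
Check the 26 heavy atoms by environment: 8× c (aromatic, H0) → no; 2× c (aromatic, H1) → match; 2× C (H0) → no; 4× O (H0) → no; 5× C (H3) → no; 1× C (H1) → no; 1× Cl (H0) → no; 1× C (H2) → no; 1× N (charge +1, H0) → no; 1× O (charge -1, H0) → no.
That gives 2 matching atoms.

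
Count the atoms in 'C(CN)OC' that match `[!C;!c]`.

2

The query [!C;!c] means: neither aliphatic nor aromatic carbon — same as [!#6].
Check the 5 heavy atoms by environment: 3× C → no; 1× O → match; 1× N → match.
Summing the matching environments: 1 + 1 = 2 matching atoms.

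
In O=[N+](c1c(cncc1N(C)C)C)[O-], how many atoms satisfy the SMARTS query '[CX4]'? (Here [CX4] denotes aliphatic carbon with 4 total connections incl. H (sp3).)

3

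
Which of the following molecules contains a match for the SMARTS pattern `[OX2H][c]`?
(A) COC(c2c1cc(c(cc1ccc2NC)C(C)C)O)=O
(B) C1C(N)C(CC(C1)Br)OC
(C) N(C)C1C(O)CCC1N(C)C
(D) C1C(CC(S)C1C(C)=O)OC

[OX2H][c] describes a hydroxyl oxygen attached to an aromatic carbon (a phenol).
(A) contains a hydroxyl group (-OH), which satisfies every atom and bond constraint.
(B) has a methoxy ether (-OCH3) but the oxygen has H0, not H1.
(C) has a hydroxyl group (-OH) but the -OH is on an aliphatic carbon, not an aromatic c.
(D) has a methoxy ether (-OCH3) but the oxygen has H0, not H1.
So the answer is (A).

A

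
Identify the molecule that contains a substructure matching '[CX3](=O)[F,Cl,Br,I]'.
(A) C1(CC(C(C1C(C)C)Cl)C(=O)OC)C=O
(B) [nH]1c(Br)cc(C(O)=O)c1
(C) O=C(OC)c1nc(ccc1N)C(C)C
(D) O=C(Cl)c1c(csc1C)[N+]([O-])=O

D

[CX3](=O)[F,Cl,Br,I] describes a carbonyl carbon bonded to a halogen (an acyl halide).
(A) has a chloro substituent but the Cl is not on a carbonyl carbon.
(B) has a carboxylic acid group (-C(=O)OH) but the carbonyl is bonded to -OH, not to a halogen.
(C) has a methyl-ester group (-C(=O)OCH3) but the carbonyl is bonded to -O-C, not to a halogen.
(D) contains an acyl chloride (-C(=O)Cl), which satisfies every atom and bond constraint.
So the answer is (D).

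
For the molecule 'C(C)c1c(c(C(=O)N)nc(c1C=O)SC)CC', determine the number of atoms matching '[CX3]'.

2

The query [CX3] means: C with X3: aliphatic carbon with exactly 3 total connections.
Check the 17 heavy atoms by environment: 1× n (aromatic, X2) → no; 5× c (aromatic, X3) → no; 5× C (X4) → no; 1× S (X2) → no; 2× C (X3) → match; 2× O (X1) → no; 1× N (X3) → no.
That gives 2 matching atoms.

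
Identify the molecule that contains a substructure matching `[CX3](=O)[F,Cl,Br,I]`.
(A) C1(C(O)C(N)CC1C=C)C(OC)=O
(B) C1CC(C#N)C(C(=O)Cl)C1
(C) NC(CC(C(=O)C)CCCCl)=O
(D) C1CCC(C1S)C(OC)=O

B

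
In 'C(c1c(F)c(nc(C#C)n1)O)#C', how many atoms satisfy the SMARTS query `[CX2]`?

4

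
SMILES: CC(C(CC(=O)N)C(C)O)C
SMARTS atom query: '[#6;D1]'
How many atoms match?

The query [#6;D1] means: carbon bonded to exactly one heavy atom.
Check the 11 heavy atoms by environment: 3× C (D1) → match; 4× C (D3) → no; 1× C (D2) → no; 2× O (D1) → no; 1× N (D1) → no.
That gives 3 matching atoms.

3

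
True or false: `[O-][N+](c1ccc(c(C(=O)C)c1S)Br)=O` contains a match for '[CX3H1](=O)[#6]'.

The pattern [CX3H1](=O)[#6] describes an sp2 carbon with one H, double-bonded to O and single-bonded to carbon — an aldehyde.
The closest candidate here is an acetyl/ketone group (-C(=O)CH3), but the carbonyl carbon has H0 (two carbon neighbours), not H1. No other fragment satisfies the full query, so there is no match.

False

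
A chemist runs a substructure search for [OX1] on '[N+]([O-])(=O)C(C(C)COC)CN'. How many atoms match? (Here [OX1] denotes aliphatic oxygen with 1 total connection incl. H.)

Check the 11 heavy atoms by environment: 6× C (X4) → no; 1× N (charge +1, X3) → no; 1× O (charge -1, X1) → match; 1× O (X1) → match; 1× O (X2) → no; 1× N (X3) → no.
Summing the matching environments: 1 + 1 = 2 matching atoms.

2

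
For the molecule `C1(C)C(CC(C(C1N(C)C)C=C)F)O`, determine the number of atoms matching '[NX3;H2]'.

0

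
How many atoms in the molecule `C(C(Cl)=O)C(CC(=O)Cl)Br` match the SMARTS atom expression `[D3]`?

3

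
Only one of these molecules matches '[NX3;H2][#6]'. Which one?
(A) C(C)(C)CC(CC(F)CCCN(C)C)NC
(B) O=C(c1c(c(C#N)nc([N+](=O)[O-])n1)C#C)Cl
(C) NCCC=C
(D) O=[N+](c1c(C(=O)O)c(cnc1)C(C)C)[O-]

C

[NX3;H2][#6] describes a trivalent nitrogen with two H attached to carbon (a primary amine).
(A) has a dimethylamino group (-N(CH3)2) but the nitrogen has H0, not H2.
(B) has a nitrile (-C#N) but the nitrogen is NX1 (triple-bonded), not NX3 with two H.
(C) contains a primary amino group (-NH2), which satisfies every atom and bond constraint.
(D) has a nitro group (-[N+](=O)[O-]) but the nitrogen is [N+] with no H, not NX3H2.
So the answer is (C).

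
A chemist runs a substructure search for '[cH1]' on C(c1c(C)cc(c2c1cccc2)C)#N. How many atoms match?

5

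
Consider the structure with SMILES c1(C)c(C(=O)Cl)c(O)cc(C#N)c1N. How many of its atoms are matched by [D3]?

The query [D3] means: atom with exactly three heavy-atom neighbours.
Check the 14 heavy atoms by environment: 5× c (aromatic, D3) → match; 1× c (aromatic, D2) → no; 2× N (D1) → no; 1× C (D1) → no; 1× C (D2) → no; 2× O (D1) → no; 1× C (D3) → match; 1× Cl (D1) → no.
Summing the matching environments: 5 + 1 = 6 matching atoms.

6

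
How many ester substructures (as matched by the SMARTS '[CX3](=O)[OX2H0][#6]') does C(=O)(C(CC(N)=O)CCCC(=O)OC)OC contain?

2

[CX3](=O)[OX2H0][#6] is the SMARTS for an ester: a carbonyl carbon bonded to an oxygen that is itself bonded to carbon (no H on that O).
The molecule carries 2 separate instances of a methyl-ester group (-C(=O)OCH3) meeting every constraint; each maps to a distinct set of atoms, giving 2 matches.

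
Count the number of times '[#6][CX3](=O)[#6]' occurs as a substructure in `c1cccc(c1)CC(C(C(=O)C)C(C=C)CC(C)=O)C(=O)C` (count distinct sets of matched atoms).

3

[#6][CX3](=O)[#6] is the SMARTS for a ketone: a carbonyl carbon (no H) flanked by two carbons.
The molecule carries 3 separate instances of an acetyl/ketone group (-C(=O)CH3) meeting every constraint; each maps to a distinct set of atoms, giving 3 matches.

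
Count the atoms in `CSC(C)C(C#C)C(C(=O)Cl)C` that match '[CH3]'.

The query [CH3] means: aliphatic carbon with exactly three hydrogens.
Check the 12 heavy atoms by environment: 3× C (H3) → match; 4× C (H1) → no; 2× C (H0) → no; 1× O (H0) → no; 1× Cl (H0) → no; 1× S (H0) → no.
That gives 3 matching atoms.

3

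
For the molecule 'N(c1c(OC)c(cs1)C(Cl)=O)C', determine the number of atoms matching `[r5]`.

The query [r5] means: r5 matches atoms in a five-membered ring.
Check the 12 heavy atoms by environment: 1× s (aromatic, in 5-ring) → match; 4× c (aromatic, in 5-ring) → match; 3× C (acyclic) → no; 2× O (acyclic) → no; 1× Cl (acyclic) → no; 1× N (acyclic) → no.
Summing the matching environments: 1 + 4 = 5 matching atoms.

5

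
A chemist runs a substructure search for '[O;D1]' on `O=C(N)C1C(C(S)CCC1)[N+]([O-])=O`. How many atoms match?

3

Check the 13 heavy atoms by environment: 3× C (D2) → no; 4× C (D3) → no; 2× O (D1) → match; 1× N (D1) → no; 1× S (D1) → no; 1× N (charge +1, D3) → no; 1× O (charge -1, D1) → match.
Summing the matching environments: 2 + 1 = 3 matching atoms.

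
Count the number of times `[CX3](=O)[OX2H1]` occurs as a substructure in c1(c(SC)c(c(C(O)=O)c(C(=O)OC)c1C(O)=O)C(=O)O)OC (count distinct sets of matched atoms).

[CX3](=O)[OX2H1] is the SMARTS for a carboxylic acid: an sp2 carbon double-bonded to O and single-bonded to an -OH oxygen.
The molecule carries 3 separate instances of a carboxylic acid group (-C(=O)OH) meeting every constraint; each maps to a distinct set of atoms, giving 3 matches.

3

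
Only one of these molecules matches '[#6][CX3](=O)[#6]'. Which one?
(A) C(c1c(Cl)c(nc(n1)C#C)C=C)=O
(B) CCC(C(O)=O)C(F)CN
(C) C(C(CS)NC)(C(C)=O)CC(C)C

C

[#6][CX3](=O)[#6] describes a carbonyl carbon (no H) flanked by two carbons (a ketone).
(A) has an aldehyde (-CHO) but the carbonyl carbon has H1, so it is not flanked by two carbons.
(B) has a carboxylic acid group (-C(=O)OH) but one neighbour of the carbonyl carbon is O, not C.
(C) contains an acetyl/ketone group (-C(=O)CH3), which satisfies every atom and bond constraint.
So the answer is (C).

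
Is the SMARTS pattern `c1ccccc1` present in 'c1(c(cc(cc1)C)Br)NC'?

The pattern c1ccccc1 describes six aromatic carbons in a ring — a benzene ring.
The required atom environment is present in the molecule, so the pattern matches.

Yes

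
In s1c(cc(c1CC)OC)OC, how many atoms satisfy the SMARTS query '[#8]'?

2

The query [#8] means: #8 matches any oxygen atom.
Check the 11 heavy atoms by environment: 1× s (aromatic) → no; 4× c (aromatic) → no; 2× O → match; 4× C → no.
That gives 2 matching atoms.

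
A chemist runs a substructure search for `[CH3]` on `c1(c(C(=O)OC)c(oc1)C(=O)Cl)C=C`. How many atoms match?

The query [CH3] means: aliphatic carbon with exactly three hydrogens.
Check the 14 heavy atoms by environment: 1× o (aromatic, H0) → no; 3× c (aromatic, H0) → no; 1× c (aromatic, H1) → no; 1× C (H1) → no; 1× C (H2) → no; 2× C (H0) → no; 3× O (H0) → no; 1× C (H3) → match; 1× Cl (H0) → no.
That gives 1 matching atom.

1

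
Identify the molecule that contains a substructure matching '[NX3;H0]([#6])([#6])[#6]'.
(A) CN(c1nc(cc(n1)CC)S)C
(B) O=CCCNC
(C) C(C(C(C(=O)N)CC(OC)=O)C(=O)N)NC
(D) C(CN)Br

[NX3;H0]([#6])([#6])[#6] describes a trivalent nitrogen with no H, bonded to three carbons (a tertiary amine).
(A) contains a dimethylamino group (-N(CH3)2), which satisfies every atom and bond constraint.
(B) has an N-methylamino group (-NHCH3) but the nitrogen still has one H (H1), not H0.
(C) has a primary amide (-C(=O)NH2) but the amide nitrogen has H2 and only one carbon neighbour.
(D) has a primary amino group (-NH2) but the nitrogen has H2, not H0 with three carbons.
So the answer is (A).

A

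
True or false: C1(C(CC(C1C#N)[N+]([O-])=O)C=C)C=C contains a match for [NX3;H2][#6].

The pattern [NX3;H2][#6] describes a trivalent nitrogen with two H attached to carbon — a primary amine.
The closest candidate here is a nitrile (-C#N), but the nitrogen is NX1 (triple-bonded), not NX3 with two H. No other fragment satisfies the full query, so there is no match.

False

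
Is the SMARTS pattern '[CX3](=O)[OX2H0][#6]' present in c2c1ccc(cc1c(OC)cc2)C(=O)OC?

The pattern [CX3](=O)[OX2H0][#6] describes a carbonyl carbon bonded to an oxygen that is itself bonded to carbon (no H on that O) — an ester.
The molecule carries a methyl-ester group (-C(=O)OCH3), whose atoms satisfy every constraint of the query, so the pattern matches.

Yes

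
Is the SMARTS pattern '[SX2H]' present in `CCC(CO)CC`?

No

The pattern [SX2H] describes an aliphatic sulfur with two connections, one being H — a thiol.
The closest candidate here is a hydroxyl group (-OH), but it is an -OH, not an -SH. No other fragment satisfies the full query, so there is no match.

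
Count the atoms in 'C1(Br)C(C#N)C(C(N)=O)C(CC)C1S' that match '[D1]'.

The query [D1] means: atom with exactly one heavy-atom neighbour (degree 1).
Check the 14 heavy atoms by environment: 6× C (D3) → no; 2× C (D2) → no; 2× N (D1) → match; 1× S (D1) → match; 1× O (D1) → match; 1× C (D1) → match; 1× Br (D1) → match.
Summing the matching environments: 2 + 1 + 1 + 1 + 1 = 6 matching atoms.

6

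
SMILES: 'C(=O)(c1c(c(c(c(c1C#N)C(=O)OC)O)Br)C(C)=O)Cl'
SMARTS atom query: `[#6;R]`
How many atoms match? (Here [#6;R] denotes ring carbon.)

6

The query [#6;R] means: carbon that is part of a ring.
Check the 20 heavy atoms by environment: 6× c (aromatic, in 6-ring) → match; 5× O (acyclic) → no; 6× C (acyclic) → no; 1× N (acyclic) → no; 1× Cl (acyclic) → no; 1× Br (acyclic) → no.
That gives 6 matching atoms.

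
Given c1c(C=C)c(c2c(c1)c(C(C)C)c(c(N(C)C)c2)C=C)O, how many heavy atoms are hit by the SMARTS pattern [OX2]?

1

The query [OX2] means: aliphatic oxygen with two total connections — ether, hydroxyl, or ester single-bond O.
Check the 21 heavy atoms by environment: 10× c (aromatic, X3) → no; 5× C (X4) → no; 1× O (X2) → match; 4× C (X3) → no; 1× N (X3) → no.
That gives 1 matching atom.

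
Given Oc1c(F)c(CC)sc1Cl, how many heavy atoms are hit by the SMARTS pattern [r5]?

5

The query [r5] means: r5 matches atoms in a five-membered ring.
Check the 10 heavy atoms by environment: 1× s (aromatic, in 5-ring) → match; 4× c (aromatic, in 5-ring) → match; 1× Cl (acyclic) → no; 1× O (acyclic) → no; 1× F (acyclic) → no; 2× C (acyclic) → no.
Summing the matching environments: 1 + 4 = 5 matching atoms.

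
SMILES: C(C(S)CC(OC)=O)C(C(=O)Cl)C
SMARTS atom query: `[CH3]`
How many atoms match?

The query [CH3] means: aliphatic carbon with exactly three hydrogens.
Check the 13 heavy atoms by environment: 2× C (H2) → no; 2× C (H1) → no; 2× C (H3) → match; 1× S (H1) → no; 2× C (H0) → no; 3× O (H0) → no; 1× Cl (H0) → no.
That gives 2 matching atoms.

2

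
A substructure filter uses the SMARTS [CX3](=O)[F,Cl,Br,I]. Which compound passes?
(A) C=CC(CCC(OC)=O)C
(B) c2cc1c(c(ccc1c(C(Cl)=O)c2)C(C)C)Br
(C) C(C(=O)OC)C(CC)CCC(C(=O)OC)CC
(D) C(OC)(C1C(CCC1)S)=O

[CX3](=O)[F,Cl,Br,I] describes a carbonyl carbon bonded to a halogen (an acyl halide).
(A) has a methyl-ester group (-C(=O)OCH3) but the carbonyl is bonded to -O-C, not to a halogen.
(B) contains an acyl chloride (-C(=O)Cl), which satisfies every atom and bond constraint.
(C) has a methyl-ester group (-C(=O)OCH3) but the carbonyl is bonded to -O-C, not to a halogen.
(D) has a methyl-ester group (-C(=O)OCH3) but the carbonyl is bonded to -O-C, not to a halogen.
So the answer is (B).

B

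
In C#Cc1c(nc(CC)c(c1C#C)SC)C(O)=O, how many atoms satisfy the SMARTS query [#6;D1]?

The query [#6;D1] means: carbon bonded to exactly one heavy atom.
Check the 17 heavy atoms by environment: 1× n (aromatic, D2) → no; 5× c (aromatic, D3) → no; 3× C (D2) → no; 4× C (D1) → match; 1× C (D3) → no; 2× O (D1) → no; 1× S (D2) → no.
That gives 4 matching atoms.

4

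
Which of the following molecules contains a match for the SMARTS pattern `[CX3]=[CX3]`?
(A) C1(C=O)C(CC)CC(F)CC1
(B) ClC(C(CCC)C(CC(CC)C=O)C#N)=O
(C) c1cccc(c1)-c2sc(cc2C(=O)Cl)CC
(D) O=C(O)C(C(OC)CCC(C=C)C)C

D

[CX3]=[CX3] describes a non-aromatic C=C double bond between two sp2 carbons (an alkene).
(A) has an ethyl group (-CH2CH3) but its C-C bond is a single bond between CX4 carbons, not CX3=CX3.
(B) has an ethyl group (-CH2CH3) but its C-C bond is a single bond between CX4 carbons, not CX3=CX3.
(C) has an ethyl group (-CH2CH3) but its C-C bond is a single bond between CX4 carbons, not CX3=CX3.
(D) contains a vinyl group (-CH=CH2), which satisfies every atom and bond constraint.
So the answer is (D).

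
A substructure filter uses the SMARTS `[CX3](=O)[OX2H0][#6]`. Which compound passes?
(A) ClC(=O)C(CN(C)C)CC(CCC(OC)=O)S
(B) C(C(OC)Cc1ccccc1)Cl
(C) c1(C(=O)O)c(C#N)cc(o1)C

A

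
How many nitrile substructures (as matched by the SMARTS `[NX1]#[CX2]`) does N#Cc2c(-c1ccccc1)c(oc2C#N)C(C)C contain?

[NX1]#[CX2] is the SMARTS for a nitrile: a nitrogen triple-bonded to a two-connected carbon.
The molecule carries 2 separate instances of a nitrile (-C#N) meeting every constraint; each maps to a distinct set of atoms, giving 2 matches.

2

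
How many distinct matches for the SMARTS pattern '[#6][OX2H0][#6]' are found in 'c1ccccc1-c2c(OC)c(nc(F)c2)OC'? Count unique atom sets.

2

[#6][OX2H0][#6] is the SMARTS for an ether: an aliphatic oxygen bridging two carbons with no H on the oxygen.
The molecule carries 2 separate instances of a methoxy ether (-OCH3) meeting every constraint; each maps to a distinct set of atoms, giving 2 matches.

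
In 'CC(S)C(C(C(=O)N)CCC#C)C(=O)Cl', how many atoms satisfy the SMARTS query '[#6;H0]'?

3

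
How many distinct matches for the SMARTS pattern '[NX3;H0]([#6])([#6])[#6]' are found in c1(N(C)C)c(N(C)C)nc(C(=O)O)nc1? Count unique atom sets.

[NX3;H0]([#6])([#6])[#6] is the SMARTS for a tertiary amine: a trivalent nitrogen with no H, bonded to three carbons.
The molecule carries 2 separate instances of a dimethylamino group (-N(CH3)2) meeting every constraint; each maps to a distinct set of atoms, giving 2 matches.

2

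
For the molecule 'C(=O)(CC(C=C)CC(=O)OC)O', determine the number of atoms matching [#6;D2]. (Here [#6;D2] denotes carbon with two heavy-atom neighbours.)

3

The query [#6;D2] means: any carbon bonded to exactly two heavy atoms.
Check the 12 heavy atoms by environment: 3× C (D2) → match; 3× C (D3) → no; 3× O (D1) → no; 1× O (D2) → no; 2× C (D1) → no.
That gives 3 matching atoms.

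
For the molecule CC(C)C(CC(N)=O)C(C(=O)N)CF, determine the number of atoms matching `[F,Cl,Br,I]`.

The query [F,Cl,Br,I] means: comma = OR; matches any of F, Cl, Br, I.
Check the 14 heavy atoms by environment: 9× C → no; 2× O → no; 2× N → no; 1× F → match.
That gives 1 matching atom.

1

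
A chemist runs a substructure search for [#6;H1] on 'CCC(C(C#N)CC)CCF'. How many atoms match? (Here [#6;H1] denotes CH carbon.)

Check the 11 heavy atoms by environment: 2× C (H3) → no; 4× C (H2) → no; 2× C (H1) → match; 1× C (H0) → no; 1× N (H0) → no; 1× F (H0) → no.
That gives 2 matching atoms.

2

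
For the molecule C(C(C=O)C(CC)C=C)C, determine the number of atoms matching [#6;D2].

4

The query [#6;D2] means: any carbon bonded to exactly two heavy atoms.
Check the 10 heavy atoms by environment: 4× C (D2) → match; 2× C (D3) → no; 1× O (D1) → no; 3× C (D1) → no.
That gives 4 matching atoms.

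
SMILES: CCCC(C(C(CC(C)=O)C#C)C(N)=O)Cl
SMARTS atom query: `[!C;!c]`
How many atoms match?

The query [!C;!c] means: neither aliphatic nor aromatic carbon — same as [!#6].
Check the 16 heavy atoms by environment: 12× C → no; 1× Cl → match; 2× O → match; 1× N → match.
Summing the matching environments: 1 + 2 + 1 = 4 matching atoms.

4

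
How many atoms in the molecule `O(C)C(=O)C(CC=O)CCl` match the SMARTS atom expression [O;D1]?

2

The query [O;D1] means: aliphatic oxygen bonded to exactly one heavy atom.
Check the 10 heavy atoms by environment: 3× C (D2) → no; 2× C (D3) → no; 2× O (D1) → match; 1× O (D2) → no; 1× C (D1) → no; 1× Cl (D1) → no.
That gives 2 matching atoms.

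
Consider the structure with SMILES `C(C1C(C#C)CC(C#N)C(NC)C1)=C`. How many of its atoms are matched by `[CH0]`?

2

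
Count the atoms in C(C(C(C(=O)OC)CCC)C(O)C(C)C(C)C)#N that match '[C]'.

Check the 18 heavy atoms by environment: 14× C → match; 3× O → no; 1× N → no.
That gives 14 matching atoms.

14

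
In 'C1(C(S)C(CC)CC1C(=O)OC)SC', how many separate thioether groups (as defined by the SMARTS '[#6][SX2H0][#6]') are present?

[#6][SX2H0][#6] is the SMARTS for a thioether: an aliphatic sulfur bridging two carbons with no H on the sulfur.
Exactly one fragment in the molecule meets all constraints, giving 1 match.

1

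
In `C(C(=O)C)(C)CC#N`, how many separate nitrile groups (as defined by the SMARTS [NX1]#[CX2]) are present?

[NX1]#[CX2] is the SMARTS for a nitrile: a nitrogen triple-bonded to a two-connected carbon.
Exactly one fragment in the molecule meets all constraints, giving 1 match.

1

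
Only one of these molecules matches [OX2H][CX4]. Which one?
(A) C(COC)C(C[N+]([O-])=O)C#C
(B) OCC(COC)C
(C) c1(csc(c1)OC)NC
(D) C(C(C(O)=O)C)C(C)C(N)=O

[OX2H][CX4] describes a hydroxyl oxygen bound to an sp3 (X4) carbon (an aliphatic alcohol).
(A) has a methoxy ether (-OCH3) but the oxygen has H0 (ether), not H1.
(B) contains a hydroxyl group (-OH), which satisfies every atom and bond constraint.
(C) has a methoxy ether (-OCH3) but the oxygen has H0 (ether), not H1.
(D) has a carboxylic acid group (-C(=O)OH) but the -OH is on a CX3 carbonyl carbon, not a CX4 carbon.
So the answer is (B).

B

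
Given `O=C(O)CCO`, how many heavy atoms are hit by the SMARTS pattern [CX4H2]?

2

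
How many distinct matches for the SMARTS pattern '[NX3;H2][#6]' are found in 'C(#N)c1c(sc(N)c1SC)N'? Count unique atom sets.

2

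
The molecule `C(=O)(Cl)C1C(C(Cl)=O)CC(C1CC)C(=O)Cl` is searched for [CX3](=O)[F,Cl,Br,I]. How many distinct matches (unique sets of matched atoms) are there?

3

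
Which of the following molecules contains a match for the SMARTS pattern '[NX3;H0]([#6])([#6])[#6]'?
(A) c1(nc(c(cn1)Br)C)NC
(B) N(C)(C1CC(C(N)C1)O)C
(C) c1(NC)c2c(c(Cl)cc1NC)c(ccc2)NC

[NX3;H0]([#6])([#6])[#6] describes a trivalent nitrogen with no H, bonded to three carbons (a tertiary amine).
(A) has an N-methylamino group (-NHCH3) but the nitrogen still has one H (H1), not H0.
(B) contains a dimethylamino group (-N(CH3)2), which satisfies every atom and bond constraint.
(C) has an N-methylamino group (-NHCH3) but the nitrogen still has one H (H1), not H0.
So the answer is (B).

B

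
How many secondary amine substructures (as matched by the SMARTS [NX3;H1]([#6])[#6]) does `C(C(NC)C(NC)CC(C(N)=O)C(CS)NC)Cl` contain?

[NX3;H1]([#6])[#6] is the SMARTS for a secondary amine: a trivalent nitrogen with one H, bonded to two carbons.
The molecule carries 3 separate instances of an N-methylamino group (-NHCH3) meeting every constraint; each maps to a distinct set of atoms, giving 3 matches.

3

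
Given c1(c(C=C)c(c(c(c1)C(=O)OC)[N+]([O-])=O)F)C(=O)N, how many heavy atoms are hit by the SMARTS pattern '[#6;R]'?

The query [#6;R] means: carbon that is part of a ring.
Check the 19 heavy atoms by environment: 6× c (aromatic, in 6-ring) → match; 5× C (acyclic) → no; 1× N (charge +1, acyclic) → no; 1× O (charge -1, acyclic) → no; 4× O (acyclic) → no; 1× N (acyclic) → no; 1× F (acyclic) → no.
That gives 6 matching atoms.

6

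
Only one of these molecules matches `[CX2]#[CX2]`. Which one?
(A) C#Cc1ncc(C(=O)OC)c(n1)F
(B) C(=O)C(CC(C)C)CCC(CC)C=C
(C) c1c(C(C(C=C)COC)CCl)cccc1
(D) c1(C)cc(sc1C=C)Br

A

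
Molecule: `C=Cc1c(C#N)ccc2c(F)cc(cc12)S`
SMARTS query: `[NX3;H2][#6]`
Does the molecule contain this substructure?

No

The pattern [NX3;H2][#6] describes a trivalent nitrogen with two H attached to carbon — a primary amine.
The closest candidate here is a nitrile (-C#N), but the nitrogen is NX1 (triple-bonded), not NX3 with two H. No other fragment satisfies the full query, so there is no match.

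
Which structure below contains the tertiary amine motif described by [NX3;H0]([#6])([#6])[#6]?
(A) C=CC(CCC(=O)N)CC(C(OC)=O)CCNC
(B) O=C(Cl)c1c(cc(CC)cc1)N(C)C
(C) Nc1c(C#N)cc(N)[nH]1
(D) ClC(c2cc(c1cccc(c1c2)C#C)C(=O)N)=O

B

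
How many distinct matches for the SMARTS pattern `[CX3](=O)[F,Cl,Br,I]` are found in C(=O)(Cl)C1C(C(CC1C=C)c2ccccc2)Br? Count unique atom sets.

1

[CX3](=O)[F,Cl,Br,I] is the SMARTS for an acyl halide: a carbonyl carbon bonded to a halogen.
Exactly one fragment in the molecule meets all constraints, giving 1 match.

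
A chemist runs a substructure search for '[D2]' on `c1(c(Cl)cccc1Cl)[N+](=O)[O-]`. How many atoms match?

The query [D2] means: atom with exactly two heavy-atom neighbours.
Check the 11 heavy atoms by environment: 3× c (aromatic, D2) → match; 3× c (aromatic, D3) → no; 2× Cl (D1) → no; 1× N (charge +1, D3) → no; 1× O (charge -1, D1) → no; 1× O (D1) → no.
That gives 3 matching atoms.

3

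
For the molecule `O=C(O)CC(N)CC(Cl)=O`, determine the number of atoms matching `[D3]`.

Check the 10 heavy atoms by environment: 2× C (D2) → no; 3× C (D3) → match; 3× O (D1) → no; 1× Cl (D1) → no; 1× N (D1) → no.
That gives 3 matching atoms.

3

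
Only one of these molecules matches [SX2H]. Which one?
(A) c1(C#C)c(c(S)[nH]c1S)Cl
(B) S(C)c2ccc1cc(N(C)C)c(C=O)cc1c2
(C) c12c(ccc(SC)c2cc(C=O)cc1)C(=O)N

[SX2H] describes an aliphatic sulfur with two connections, one being H (a thiol).
(A) contains a thiol (-SH), which satisfies every atom and bond constraint.
(B) has a methylthio ether (-SCH3) but the sulfur has H0 (bonded to two carbons), not H1.
(C) has a methylthio ether (-SCH3) but the sulfur has H0 (bonded to two carbons), not H1.
So the answer is (A).

A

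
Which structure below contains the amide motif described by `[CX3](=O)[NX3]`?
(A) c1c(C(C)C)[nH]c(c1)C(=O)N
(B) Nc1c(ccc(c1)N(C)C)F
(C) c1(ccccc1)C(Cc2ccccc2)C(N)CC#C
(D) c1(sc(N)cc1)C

[CX3](=O)[NX3] describes a carbonyl carbon bonded to a trivalent nitrogen (an amide).
(A) contains a primary amide (-C(=O)NH2), which satisfies every atom and bond constraint.
(B) has a primary amino group (-NH2) but the -NH2 is not attached to a carbonyl carbon.
(C) has a primary amino group (-NH2) but the -NH2 is not attached to a carbonyl carbon.
(D) has a primary amino group (-NH2) but the -NH2 is not attached to a carbonyl carbon.
So the answer is (A).

A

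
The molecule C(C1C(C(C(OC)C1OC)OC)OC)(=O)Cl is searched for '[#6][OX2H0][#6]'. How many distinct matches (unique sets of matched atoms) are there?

[#6][OX2H0][#6] is the SMARTS for an ether: an aliphatic oxygen bridging two carbons with no H on the oxygen.
The molecule carries 4 separate instances of a methoxy ether (-OCH3) meeting every constraint; each maps to a distinct set of atoms, giving 4 matches.

4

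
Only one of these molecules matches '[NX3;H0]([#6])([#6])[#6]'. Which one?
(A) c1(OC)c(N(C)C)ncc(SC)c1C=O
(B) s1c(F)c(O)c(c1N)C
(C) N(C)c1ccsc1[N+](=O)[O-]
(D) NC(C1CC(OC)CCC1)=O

[NX3;H0]([#6])([#6])[#6] describes a trivalent nitrogen with no H, bonded to three carbons (a tertiary amine).
(A) contains a dimethylamino group (-N(CH3)2), which satisfies every atom and bond constraint.
(B) has a primary amino group (-NH2) but the nitrogen has H2, not H0 with three carbons.
(C) has an N-methylamino group (-NHCH3) but the nitrogen still has one H (H1), not H0.
(D) has a primary amide (-C(=O)NH2) but the amide nitrogen has H2 and only one carbon neighbour.
So the answer is (A).

A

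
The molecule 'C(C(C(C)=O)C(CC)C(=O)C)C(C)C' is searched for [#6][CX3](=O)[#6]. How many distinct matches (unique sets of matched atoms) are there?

2

[#6][CX3](=O)[#6] is the SMARTS for a ketone: a carbonyl carbon (no H) flanked by two carbons.
The molecule carries 2 separate instances of an acetyl/ketone group (-C(=O)CH3) meeting every constraint; each maps to a distinct set of atoms, giving 2 matches.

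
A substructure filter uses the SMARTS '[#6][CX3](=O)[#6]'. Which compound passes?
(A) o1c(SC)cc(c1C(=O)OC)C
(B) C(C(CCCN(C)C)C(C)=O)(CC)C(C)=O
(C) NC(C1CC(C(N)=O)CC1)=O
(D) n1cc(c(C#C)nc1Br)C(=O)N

[#6][CX3](=O)[#6] describes a carbonyl carbon (no H) flanked by two carbons (a ketone).
(A) has a methyl-ester group (-C(=O)OCH3) but one neighbour of the carbonyl carbon is O, not C.
(B) contains an acetyl/ketone group (-C(=O)CH3), which satisfies every atom and bond constraint.
(C) has a primary amide (-C(=O)NH2) but one neighbour of the carbonyl carbon is N, not C.
(D) has a primary amide (-C(=O)NH2) but one neighbour of the carbonyl carbon is N, not C.
So the answer is (B).

B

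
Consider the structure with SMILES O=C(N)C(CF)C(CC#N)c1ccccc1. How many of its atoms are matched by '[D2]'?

The query [D2] means: atom with exactly two heavy-atom neighbours.
Check the 16 heavy atoms by environment: 3× C (D2) → match; 3× C (D3) → no; 1× c (aromatic, D3) → no; 5× c (aromatic, D2) → match; 1× O (D1) → no; 2× N (D1) → no; 1× F (D1) → no.
Summing the matching environments: 3 + 5 = 8 matching atoms.

8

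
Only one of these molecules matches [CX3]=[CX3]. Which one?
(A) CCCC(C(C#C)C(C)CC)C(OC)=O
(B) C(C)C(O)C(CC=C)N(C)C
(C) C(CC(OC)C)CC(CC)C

B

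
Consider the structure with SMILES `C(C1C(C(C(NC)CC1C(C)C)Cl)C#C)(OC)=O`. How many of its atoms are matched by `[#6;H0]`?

2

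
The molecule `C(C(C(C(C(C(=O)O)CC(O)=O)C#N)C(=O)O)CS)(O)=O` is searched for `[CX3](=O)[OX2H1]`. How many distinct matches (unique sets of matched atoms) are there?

[CX3](=O)[OX2H1] is the SMARTS for a carboxylic acid: an sp2 carbon double-bonded to O and single-bonded to an -OH oxygen.
The molecule carries 4 separate instances of a carboxylic acid group (-C(=O)OH) meeting every constraint; each maps to a distinct set of atoms, giving 4 matches.

4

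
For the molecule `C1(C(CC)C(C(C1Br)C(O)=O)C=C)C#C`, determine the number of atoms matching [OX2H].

Check the 15 heavy atoms by environment: 5× C (H1, X4) → no; 1× C (H0, X3) → no; 1× O (H0, X1) → no; 1× O (H1, X2) → match; 1× Br (H0, X1) → no; 1× C (H2, X4) → no; 1× C (H3, X4) → no; 1× C (H0, X2) → no; 1× C (H1, X2) → no; 1× C (H1, X3) → no; 1× C (H2, X3) → no.
That gives 1 matching atom.

1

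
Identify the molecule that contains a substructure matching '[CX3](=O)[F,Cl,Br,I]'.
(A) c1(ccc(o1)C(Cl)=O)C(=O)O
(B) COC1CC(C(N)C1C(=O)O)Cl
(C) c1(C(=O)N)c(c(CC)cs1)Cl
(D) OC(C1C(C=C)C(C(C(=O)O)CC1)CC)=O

A

[CX3](=O)[F,Cl,Br,I] describes a carbonyl carbon bonded to a halogen (an acyl halide).
(A) contains an acyl chloride (-C(=O)Cl), which satisfies every atom and bond constraint.
(B) has a carboxylic acid group (-C(=O)OH) but the carbonyl is bonded to -OH, not to a halogen.
(C) has a chloro substituent but the Cl is not on a carbonyl carbon.
(D) has a carboxylic acid group (-C(=O)OH) but the carbonyl is bonded to -OH, not to a halogen.
So the answer is (A).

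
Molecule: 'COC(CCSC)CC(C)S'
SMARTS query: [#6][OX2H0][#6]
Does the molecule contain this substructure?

The pattern [#6][OX2H0][#6] describes an aliphatic oxygen bridging two carbons with no H on the oxygen — an ether.
The molecule carries a methoxy ether (-OCH3), whose atoms satisfy every constraint of the query, so the pattern matches.

Yes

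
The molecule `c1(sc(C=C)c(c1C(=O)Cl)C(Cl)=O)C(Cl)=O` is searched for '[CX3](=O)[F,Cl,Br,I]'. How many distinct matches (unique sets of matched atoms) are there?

[CX3](=O)[F,Cl,Br,I] is the SMARTS for an acyl halide: a carbonyl carbon bonded to a halogen.
The molecule carries 3 separate instances of an acyl chloride (-C(=O)Cl) meeting every constraint; each maps to a distinct set of atoms, giving 3 matches.

3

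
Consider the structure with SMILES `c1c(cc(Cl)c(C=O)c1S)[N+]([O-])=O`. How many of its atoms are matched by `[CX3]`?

1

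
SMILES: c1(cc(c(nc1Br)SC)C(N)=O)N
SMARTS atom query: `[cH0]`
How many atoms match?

4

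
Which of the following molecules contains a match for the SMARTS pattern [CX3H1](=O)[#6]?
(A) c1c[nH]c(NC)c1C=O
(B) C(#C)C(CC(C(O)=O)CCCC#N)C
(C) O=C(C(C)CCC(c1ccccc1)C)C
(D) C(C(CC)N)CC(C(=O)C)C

A

[CX3H1](=O)[#6] describes an sp2 carbon with one H, double-bonded to O and single-bonded to carbon (an aldehyde).
(A) contains an aldehyde (-CHO), which satisfies every atom and bond constraint.
(B) has a carboxylic acid group (-C(=O)OH) but the carbonyl carbon has H0 and is bonded to O, not H1.
(C) has an acetyl/ketone group (-C(=O)CH3) but the carbonyl carbon has H0 (two carbon neighbours), not H1.
(D) has an acetyl/ketone group (-C(=O)CH3) but the carbonyl carbon has H0 (two carbon neighbours), not H1.
So the answer is (A).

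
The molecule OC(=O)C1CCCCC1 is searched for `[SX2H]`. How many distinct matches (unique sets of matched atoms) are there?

0

[SX2H] is the SMARTS for a thiol: an aliphatic sulfur with two connections, one being H.
No fragment in the molecule satisfies every constraint, giving 0 matches.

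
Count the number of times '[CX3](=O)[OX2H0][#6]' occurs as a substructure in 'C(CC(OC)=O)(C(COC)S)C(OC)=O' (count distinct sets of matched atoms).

2

[CX3](=O)[OX2H0][#6] is the SMARTS for an ester: a carbonyl carbon bonded to an oxygen that is itself bonded to carbon (no H on that O).
The molecule carries 2 separate instances of a methyl-ester group (-C(=O)OCH3) meeting every constraint; each maps to a distinct set of atoms, giving 2 matches.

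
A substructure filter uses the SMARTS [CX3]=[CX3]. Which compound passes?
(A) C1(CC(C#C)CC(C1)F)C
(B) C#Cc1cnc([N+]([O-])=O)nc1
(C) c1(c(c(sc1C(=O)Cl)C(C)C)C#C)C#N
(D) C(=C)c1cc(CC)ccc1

[CX3]=[CX3] describes a non-aromatic C=C double bond between two sp2 carbons (an alkene).
(A) has an ethynyl group (-C#CH) but the C-C bond is a triple bond, not a double bond.
(B) has an ethynyl group (-C#CH) but the C-C bond is a triple bond, not a double bond.
(C) has an ethynyl group (-C#CH) but the C-C bond is a triple bond, not a double bond.
(D) contains a vinyl group (-CH=CH2), which satisfies every atom and bond constraint.
So the answer is (D).

D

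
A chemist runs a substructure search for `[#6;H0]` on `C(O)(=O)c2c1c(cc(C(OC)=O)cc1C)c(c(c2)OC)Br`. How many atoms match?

9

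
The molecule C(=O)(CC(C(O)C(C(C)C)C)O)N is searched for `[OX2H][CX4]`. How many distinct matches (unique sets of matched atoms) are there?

[OX2H][CX4] is the SMARTS for an aliphatic alcohol: a hydroxyl oxygen bound to an sp3 (X4) carbon.
The molecule carries 2 separate instances of a hydroxyl group (-OH) meeting every constraint; each maps to a distinct set of atoms, giving 2 matches.

2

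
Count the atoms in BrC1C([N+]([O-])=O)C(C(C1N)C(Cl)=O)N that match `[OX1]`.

3

The query [OX1] means: aliphatic oxygen with one total connection — typically a carbonyl =O or an oxide.
Check the 14 heavy atoms by environment: 5× C (X4) → no; 2× N (X3) → no; 1× C (X3) → no; 2× O (X1) → match; 1× Cl (X1) → no; 1× Br (X1) → no; 1× N (charge +1, X3) → no; 1× O (charge -1, X1) → match.
Summing the matching environments: 2 + 1 = 3 matching atoms.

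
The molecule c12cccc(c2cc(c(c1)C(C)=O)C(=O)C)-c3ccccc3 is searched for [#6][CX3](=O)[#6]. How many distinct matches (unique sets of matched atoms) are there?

[#6][CX3](=O)[#6] is the SMARTS for a ketone: a carbonyl carbon (no H) flanked by two carbons.
The molecule carries 2 separate instances of an acetyl/ketone group (-C(=O)CH3) meeting every constraint; each maps to a distinct set of atoms, giving 2 matches.

2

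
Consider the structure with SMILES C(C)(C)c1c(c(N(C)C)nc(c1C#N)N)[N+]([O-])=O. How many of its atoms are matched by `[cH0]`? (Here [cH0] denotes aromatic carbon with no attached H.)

5

The query [cH0] means: aromatic carbon with no attached hydrogen (substituted or ring-fusion).
Check the 18 heavy atoms by environment: 1× n (aromatic, H0) → no; 5× c (aromatic, H0) → match; 1× N (H2) → no; 1× C (H0) → no; 2× N (H0) → no; 1× N (charge +1, H0) → no; 1× O (charge -1, H0) → no; 1× O (H0) → no; 4× C (H3) → no; 1× C (H1) → no.
That gives 5 matching atoms.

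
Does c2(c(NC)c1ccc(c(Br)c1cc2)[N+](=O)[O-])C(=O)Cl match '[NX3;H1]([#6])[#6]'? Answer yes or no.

Yes

The pattern [NX3;H1]([#6])[#6] describes a trivalent nitrogen with one H, bonded to two carbons — a secondary amine.
The molecule carries an N-methylamino group (-NHCH3), whose atoms satisfy every constraint of the query, so the pattern matches.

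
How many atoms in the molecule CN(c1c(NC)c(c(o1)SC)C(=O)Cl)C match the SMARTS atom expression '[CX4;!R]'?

4

The query [CX4;!R] means: aliphatic carbon with four total connections, not in a ring.
Check the 15 heavy atoms by environment: 1× o (aromatic, X2, in 5-ring) → no; 4× c (aromatic, X3, in 5-ring) → no; 2× N (X3, acyclic) → no; 4× C (X4, acyclic) → match; 1× C (X3, acyclic) → no; 1× O (X1, acyclic) → no; 1× Cl (X1, acyclic) → no; 1× S (X2, acyclic) → no.
That gives 4 matching atoms.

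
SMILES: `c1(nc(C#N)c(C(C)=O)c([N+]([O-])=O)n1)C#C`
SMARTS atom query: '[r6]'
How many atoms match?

The query [r6] means: r6 matches atoms in a six-membered ring.
Check the 16 heavy atoms by environment: 2× n (aromatic, in 6-ring) → match; 4× c (aromatic, in 6-ring) → match; 1× N (charge +1, acyclic) → no; 1× O (charge -1, acyclic) → no; 2× O (acyclic) → no; 5× C (acyclic) → no; 1× N (acyclic) → no.
Summing the matching environments: 2 + 4 = 6 matching atoms.

6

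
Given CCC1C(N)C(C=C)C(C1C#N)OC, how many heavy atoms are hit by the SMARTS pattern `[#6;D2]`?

The query [#6;D2] means: any carbon bonded to exactly two heavy atoms.
Check the 14 heavy atoms by environment: 5× C (D3) → no; 3× C (D2) → match; 3× C (D1) → no; 2× N (D1) → no; 1× O (D2) → no.
That gives 3 matching atoms.

3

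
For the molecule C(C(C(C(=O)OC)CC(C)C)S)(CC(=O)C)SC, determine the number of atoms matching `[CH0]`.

The query [CH0] means: aliphatic carbon with no attached hydrogen.
Check the 18 heavy atoms by environment: 2× C (H2) → no; 4× C (H1) → no; 2× C (H0) → match; 3× O (H0) → no; 5× C (H3) → no; 1× S (H0) → no; 1× S (H1) → no.
That gives 2 matching atoms.

2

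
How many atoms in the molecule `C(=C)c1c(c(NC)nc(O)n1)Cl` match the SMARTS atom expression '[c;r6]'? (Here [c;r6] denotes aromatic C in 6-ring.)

The query [c;r6] means: aromatic carbon that belongs to a six-membered ring.
Check the 12 heavy atoms by environment: 2× n (aromatic, in 6-ring) → no; 4× c (aromatic, in 6-ring) → match; 1× Cl (acyclic) → no; 3× C (acyclic) → no; 1× N (acyclic) → no; 1× O (acyclic) → no.
That gives 4 matching atoms.

4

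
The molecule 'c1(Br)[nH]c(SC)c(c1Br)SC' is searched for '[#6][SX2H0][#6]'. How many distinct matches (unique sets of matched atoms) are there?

[#6][SX2H0][#6] is the SMARTS for a thioether: an aliphatic sulfur bridging two carbons with no H on the sulfur.
The molecule carries 2 separate instances of a methylthio ether (-SCH3) meeting every constraint; each maps to a distinct set of atoms, giving 2 matches.

2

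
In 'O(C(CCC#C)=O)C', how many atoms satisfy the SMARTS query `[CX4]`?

Check the 8 heavy atoms by environment: 3× C (X4) → match; 2× C (X2) → no; 1× C (X3) → no; 1× O (X1) → no; 1× O (X2) → no.
That gives 3 matching atoms.

3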